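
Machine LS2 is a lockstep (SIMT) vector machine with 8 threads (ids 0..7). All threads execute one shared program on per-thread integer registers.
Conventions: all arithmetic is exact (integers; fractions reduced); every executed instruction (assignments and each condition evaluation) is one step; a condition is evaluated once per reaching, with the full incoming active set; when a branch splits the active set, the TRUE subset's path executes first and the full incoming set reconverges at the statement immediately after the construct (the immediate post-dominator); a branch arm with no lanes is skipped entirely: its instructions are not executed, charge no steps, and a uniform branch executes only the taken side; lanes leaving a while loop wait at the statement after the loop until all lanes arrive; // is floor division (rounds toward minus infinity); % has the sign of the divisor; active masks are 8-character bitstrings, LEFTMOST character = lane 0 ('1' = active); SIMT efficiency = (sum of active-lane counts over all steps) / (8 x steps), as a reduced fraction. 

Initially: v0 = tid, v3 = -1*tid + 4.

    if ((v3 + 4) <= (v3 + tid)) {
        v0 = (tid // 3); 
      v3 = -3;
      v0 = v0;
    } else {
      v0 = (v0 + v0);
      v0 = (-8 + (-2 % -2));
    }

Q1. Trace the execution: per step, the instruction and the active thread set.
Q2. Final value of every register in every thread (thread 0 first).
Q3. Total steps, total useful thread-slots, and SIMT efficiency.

step 0: eval ((v3 + 4) <= (v3 + tid)) 11111111
step 1: v0 <- (tid // 3)             00001111
step 2: v3 <- -3                     00001111
step 3: v0 <- v0                     00001111
step 4: v0 <- (v0 + v0)              11110000
step 5: v0 <- (-8 + (-2 % -2))       11110000

Answer: 6 steps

v0: -8,-8,-8,-8,1,1,2,2
v3: 4,3,2,1,-3,-3,-3,-3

steps = 6; useful = 28; efficiency = 28/48 = 7/12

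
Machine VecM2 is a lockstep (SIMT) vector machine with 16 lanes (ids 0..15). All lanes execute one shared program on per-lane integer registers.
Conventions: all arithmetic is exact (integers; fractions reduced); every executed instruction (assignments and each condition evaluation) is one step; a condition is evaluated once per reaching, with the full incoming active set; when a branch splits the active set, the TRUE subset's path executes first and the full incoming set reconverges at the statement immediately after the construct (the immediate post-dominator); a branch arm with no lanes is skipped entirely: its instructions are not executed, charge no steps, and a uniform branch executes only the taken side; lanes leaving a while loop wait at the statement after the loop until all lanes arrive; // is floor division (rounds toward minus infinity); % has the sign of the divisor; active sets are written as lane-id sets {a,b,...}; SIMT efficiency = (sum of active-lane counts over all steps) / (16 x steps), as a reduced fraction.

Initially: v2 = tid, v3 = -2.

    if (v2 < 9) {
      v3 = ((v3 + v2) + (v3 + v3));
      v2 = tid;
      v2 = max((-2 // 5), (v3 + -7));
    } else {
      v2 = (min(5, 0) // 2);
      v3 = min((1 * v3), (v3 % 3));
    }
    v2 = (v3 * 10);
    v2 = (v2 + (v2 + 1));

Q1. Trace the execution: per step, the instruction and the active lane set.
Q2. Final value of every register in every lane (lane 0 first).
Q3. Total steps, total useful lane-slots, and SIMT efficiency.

step 0: eval (v2 < 9)                {0,1,2,3,4,5,6,7,8,9,10,11,12,13,14,15}
step 1: v3 <- ((v3 + v2) + (v3 + v3)) {0,1,2,3,4,5,6,7,8}
step 2: v2 <- tid                    {0,1,2,3,4,5,6,7,8}
step 3: v2 <- max((-2 // 5), (v3 + -7)) {0,1,2,3,4,5,6,7,8}
step 4: v2 <- (min(5, 0) // 2)       {9,10,11,12,13,14,15}
step 5: v3 <- min((1 * v3), (v3 % 3)) {9,10,11,12,13,14,15}
step 6: v2 <- (v3 * 10)              {0,1,2,3,4,5,6,7,8,9,10,11,12,13,14,15}
step 7: v2 <- (v2 + (v2 + 1))        {0,1,2,3,4,5,6,7,8,9,10,11,12,13,14,15}

Answer: 8 steps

v2: -119,-99,-79,-59,-39,-19,1,21,41,-39,-39,-39,-39,-39,-39,-39
v3: -6,-5,-4,-3,-2,-1,0,1,2,-2,-2,-2,-2,-2,-2,-2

steps = 8; useful = 89; efficiency = 89/128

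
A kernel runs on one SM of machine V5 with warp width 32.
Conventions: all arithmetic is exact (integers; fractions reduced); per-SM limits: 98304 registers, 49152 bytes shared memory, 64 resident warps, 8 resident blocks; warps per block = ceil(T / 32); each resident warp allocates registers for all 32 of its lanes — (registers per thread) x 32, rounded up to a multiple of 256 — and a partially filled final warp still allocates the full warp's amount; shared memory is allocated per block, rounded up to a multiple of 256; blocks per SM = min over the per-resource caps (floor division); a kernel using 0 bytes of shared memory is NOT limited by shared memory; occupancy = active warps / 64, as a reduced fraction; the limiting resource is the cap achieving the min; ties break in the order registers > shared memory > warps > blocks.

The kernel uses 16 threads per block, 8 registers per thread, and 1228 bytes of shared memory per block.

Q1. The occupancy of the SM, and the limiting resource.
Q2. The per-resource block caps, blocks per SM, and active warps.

Answer: occupancy 1/8, limited by blocks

registers: 384 blocks
shared memory: 38 blocks
warps: 64 blocks
blocks: 8 blocks

Answer: 8 blocks, 8 active warps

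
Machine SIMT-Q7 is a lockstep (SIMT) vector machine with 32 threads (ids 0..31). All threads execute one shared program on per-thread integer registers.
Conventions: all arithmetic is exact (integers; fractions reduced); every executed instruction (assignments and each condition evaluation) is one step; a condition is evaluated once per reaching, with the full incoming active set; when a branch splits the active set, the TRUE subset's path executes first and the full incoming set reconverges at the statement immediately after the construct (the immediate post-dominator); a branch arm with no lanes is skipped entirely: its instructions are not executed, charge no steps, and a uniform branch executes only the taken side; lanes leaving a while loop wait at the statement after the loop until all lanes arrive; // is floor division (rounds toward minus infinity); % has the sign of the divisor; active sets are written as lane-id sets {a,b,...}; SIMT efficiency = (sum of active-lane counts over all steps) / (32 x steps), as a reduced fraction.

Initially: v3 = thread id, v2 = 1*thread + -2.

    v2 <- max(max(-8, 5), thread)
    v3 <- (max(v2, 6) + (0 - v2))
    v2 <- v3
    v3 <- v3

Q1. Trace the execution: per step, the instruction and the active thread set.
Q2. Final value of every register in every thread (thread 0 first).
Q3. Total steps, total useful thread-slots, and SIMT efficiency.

step 0: v2 <- max(max(-8, 5), thread) {0,1,2,3,4,5,6,7,8,9,10,11,12,13,14,15,16,17,18,19,20,21,22,23,24,25,26,27,28,29,30,31}
step 1: v3 <- (max(v2, 6) + (0 - v2)) {0,1,2,3,4,5,6,7,8,9,10,11,12,13,14,15,16,17,18,19,20,21,22,23,24,25,26,27,28,29,30,31}
step 2: v2 <- v3                     {0,1,2,3,4,5,6,7,8,9,10,11,12,13,14,15,16,17,18,19,20,21,22,23,24,25,26,27,28,29,30,31}
step 3: v3 <- v3                     {0,1,2,3,4,5,6,7,8,9,10,11,12,13,14,15,16,17,18,19,20,21,22,23,24,25,26,27,28,29,30,31}

Answer: 4 steps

v3: 1,1,1,1,1,1,0,0,0,0,0,0,0,0,0,0,0,0,0,0,0,0,0,0,0,0,0,0,0,0,0,0
v2: 1,1,1,1,1,1,0,0,0,0,0,0,0,0,0,0,0,0,0,0,0,0,0,0,0,0,0,0,0,0,0,0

steps = 4; useful = 128; efficiency = 128/128 = 1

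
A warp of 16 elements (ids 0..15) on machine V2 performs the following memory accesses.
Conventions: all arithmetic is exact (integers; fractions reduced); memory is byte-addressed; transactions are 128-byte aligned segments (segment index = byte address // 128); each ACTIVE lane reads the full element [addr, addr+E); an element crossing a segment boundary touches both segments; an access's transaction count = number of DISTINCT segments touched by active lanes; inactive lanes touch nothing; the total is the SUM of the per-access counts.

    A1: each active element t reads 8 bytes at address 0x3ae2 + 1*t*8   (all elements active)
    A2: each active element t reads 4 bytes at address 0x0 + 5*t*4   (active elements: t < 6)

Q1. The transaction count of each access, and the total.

A1: 2 transactions
A2: 1 transaction

Answer: 2,1; total 3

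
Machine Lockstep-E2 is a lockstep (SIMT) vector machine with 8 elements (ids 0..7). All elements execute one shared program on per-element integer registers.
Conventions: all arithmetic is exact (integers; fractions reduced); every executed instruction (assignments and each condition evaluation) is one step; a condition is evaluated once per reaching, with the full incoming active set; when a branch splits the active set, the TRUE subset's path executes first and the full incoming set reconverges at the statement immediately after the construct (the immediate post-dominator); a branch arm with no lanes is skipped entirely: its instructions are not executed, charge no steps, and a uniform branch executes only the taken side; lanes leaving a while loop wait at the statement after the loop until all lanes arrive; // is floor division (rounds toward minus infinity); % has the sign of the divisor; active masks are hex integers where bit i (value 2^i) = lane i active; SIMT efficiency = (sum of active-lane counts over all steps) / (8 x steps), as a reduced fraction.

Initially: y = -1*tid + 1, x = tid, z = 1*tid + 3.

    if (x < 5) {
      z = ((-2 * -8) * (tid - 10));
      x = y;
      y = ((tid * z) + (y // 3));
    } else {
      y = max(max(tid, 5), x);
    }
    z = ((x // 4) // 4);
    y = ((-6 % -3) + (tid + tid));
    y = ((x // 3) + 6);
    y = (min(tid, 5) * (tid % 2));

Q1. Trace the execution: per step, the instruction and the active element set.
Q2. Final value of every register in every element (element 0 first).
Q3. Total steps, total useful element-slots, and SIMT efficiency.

step 0: eval (x < 5)                 0xff
step 1: z <- ((-2 * -8) * (tid - 10)) 0x1f
step 2: x <- y                       0x1f
step 3: y <- ((tid * z) + (y // 3))  0x1f
step 4: y <- max(max(tid, 5), x)     0xe0
step 5: z <- ((x // 4) // 4)         0xff
step 6: y <- ((-6 % -3) + (tid + tid)) 0xff
step 7: y <- ((x // 3) + 6)          0xff
step 8: y <- (min(tid, 5) * (tid % 2)) 0xff

Answer: 9 steps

y: 0,1,0,3,0,5,0,5
x: 1,0,-1,-2,-3,5,6,7
z: 0,0,-1,-1,-1,0,0,0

steps = 9; useful = 58; efficiency = 58/72 = 29/36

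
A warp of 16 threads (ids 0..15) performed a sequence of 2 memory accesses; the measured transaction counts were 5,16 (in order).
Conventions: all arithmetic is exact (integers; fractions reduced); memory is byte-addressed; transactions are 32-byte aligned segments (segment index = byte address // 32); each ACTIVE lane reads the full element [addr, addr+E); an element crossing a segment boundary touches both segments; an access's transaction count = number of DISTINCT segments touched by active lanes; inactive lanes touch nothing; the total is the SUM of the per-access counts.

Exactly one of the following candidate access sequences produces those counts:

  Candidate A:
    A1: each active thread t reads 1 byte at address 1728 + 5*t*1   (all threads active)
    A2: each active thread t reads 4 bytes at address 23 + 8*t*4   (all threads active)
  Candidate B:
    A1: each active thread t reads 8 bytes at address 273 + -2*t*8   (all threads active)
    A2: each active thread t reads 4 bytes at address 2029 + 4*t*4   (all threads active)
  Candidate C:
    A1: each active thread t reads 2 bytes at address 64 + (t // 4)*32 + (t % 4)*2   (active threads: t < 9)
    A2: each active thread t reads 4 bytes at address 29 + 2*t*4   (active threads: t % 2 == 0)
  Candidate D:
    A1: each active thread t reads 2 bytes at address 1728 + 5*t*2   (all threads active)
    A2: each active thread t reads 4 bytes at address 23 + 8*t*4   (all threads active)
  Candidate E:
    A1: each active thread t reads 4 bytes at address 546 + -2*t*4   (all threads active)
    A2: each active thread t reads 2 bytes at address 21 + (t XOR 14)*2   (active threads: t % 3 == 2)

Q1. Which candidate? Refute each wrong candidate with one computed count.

A: A1 gives 3 transactions, not 5
B: A1 gives 8 transactions, not 5
C: A1 gives 3 transactions, not 5
E: A2 gives 2 transactions, not 16
D: all counts match (5,16)

Answer: D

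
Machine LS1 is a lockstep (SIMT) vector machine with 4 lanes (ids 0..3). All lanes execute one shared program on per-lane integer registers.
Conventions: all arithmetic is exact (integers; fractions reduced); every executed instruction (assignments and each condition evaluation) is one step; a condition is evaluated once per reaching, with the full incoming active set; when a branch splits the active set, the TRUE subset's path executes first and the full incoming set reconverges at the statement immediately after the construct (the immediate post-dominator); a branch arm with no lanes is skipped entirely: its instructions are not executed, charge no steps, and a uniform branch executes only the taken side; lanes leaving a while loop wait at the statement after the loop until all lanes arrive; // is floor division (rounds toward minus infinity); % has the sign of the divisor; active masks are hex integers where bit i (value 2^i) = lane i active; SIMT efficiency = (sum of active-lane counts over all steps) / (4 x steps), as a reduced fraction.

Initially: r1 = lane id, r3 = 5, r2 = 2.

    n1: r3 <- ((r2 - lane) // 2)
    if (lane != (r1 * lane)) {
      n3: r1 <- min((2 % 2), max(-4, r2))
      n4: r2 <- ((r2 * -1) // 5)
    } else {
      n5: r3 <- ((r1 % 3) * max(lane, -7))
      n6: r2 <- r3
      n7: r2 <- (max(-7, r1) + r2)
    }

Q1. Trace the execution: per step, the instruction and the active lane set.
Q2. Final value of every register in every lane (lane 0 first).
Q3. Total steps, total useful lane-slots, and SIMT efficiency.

step 0: r3 <- ((r2 - lane) // 2)     0xf
step 1: eval (lane != (r1 * lane))   0xf
step 2: r1 <- min((2 % 2), max(-4, r2)) 0xc
step 3: r2 <- ((r2 * -1) // 5)       0xc
step 4: r3 <- ((r1 % 3) * max(lane, -7)) 0x3
step 5: r2 <- r3                     0x3
step 6: r2 <- (max(-7, r1) + r2)     0x3

Answer: 7 steps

r1: 0,1,0,0
r3: 0,1,0,-1
r2: 0,2,-1,-1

steps = 7; useful = 18; efficiency = 18/28 = 9/14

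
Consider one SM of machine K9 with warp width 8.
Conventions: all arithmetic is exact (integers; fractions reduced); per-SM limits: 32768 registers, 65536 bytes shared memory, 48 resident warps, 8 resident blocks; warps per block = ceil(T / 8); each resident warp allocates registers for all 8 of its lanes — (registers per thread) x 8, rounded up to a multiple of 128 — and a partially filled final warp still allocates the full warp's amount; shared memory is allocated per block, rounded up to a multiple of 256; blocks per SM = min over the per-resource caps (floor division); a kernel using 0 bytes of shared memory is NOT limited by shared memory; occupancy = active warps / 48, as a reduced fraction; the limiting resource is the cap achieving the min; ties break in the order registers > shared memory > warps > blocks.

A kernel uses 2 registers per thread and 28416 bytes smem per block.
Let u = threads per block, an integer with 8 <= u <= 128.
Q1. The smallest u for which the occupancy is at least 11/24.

Answer: u = 81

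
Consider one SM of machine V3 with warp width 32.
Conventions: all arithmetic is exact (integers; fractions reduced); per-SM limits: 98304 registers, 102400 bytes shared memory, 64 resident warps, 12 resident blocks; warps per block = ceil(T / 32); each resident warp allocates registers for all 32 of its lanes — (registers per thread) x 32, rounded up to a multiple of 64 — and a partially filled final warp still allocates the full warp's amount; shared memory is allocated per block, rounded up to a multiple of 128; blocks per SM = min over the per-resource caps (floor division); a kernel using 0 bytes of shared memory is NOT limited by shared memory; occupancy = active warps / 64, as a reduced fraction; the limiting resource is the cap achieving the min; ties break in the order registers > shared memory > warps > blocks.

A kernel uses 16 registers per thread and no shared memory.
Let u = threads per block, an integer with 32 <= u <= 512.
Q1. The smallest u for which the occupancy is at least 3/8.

Answer: u = 33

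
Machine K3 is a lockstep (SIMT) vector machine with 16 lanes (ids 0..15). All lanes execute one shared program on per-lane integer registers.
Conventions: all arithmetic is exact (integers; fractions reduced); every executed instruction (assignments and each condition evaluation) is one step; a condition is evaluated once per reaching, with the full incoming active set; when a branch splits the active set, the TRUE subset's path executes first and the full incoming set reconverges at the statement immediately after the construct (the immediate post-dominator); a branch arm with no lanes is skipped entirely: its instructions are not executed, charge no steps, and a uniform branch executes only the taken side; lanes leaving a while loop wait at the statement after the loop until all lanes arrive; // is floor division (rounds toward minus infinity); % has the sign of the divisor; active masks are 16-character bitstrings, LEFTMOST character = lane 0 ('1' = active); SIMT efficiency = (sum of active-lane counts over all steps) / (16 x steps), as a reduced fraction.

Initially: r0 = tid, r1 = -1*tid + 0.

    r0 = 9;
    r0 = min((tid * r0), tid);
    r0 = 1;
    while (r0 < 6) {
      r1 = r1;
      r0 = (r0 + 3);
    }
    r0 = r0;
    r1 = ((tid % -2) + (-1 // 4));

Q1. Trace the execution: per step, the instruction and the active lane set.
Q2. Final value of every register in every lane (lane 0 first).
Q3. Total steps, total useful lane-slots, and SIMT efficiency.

step 0: r0 <- 9                      1111111111111111
step 1: r0 <- min((tid * r0), tid)   1111111111111111
step 2: r0 <- 1                      1111111111111111
step 3: eval (r0 < 6)                1111111111111111
step 4: r1 <- r1                     1111111111111111
step 5: r0 <- (r0 + 3)               1111111111111111
step 6: eval (r0 < 6)                1111111111111111
step 7: r1 <- r1                     1111111111111111
step 8: r0 <- (r0 + 3)               1111111111111111
step 9: eval (r0 < 6)                1111111111111111
step 10: r0 <- r0                     1111111111111111
step 11: r1 <- ((tid % -2) + (-1 // 4)) 1111111111111111

Answer: 12 steps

r0: 7,7,7,7,7,7,7,7,7,7,7,7,7,7,7,7
r1: -1,-2,-1,-2,-1,-2,-1,-2,-1,-2,-1,-2,-1,-2,-1,-2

steps = 12; useful = 192; efficiency = 192/192 = 1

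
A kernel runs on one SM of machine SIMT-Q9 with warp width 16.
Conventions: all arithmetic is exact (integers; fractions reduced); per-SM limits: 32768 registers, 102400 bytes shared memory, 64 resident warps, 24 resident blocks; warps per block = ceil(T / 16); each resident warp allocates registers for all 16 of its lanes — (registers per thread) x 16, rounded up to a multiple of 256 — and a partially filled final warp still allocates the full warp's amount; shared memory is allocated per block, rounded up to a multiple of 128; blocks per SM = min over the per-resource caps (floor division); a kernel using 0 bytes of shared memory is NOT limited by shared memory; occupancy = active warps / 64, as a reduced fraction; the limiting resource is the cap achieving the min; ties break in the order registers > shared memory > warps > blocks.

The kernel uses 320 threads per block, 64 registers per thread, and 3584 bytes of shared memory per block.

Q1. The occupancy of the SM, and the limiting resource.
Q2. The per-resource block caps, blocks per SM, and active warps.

Answer: occupancy 5/16, limited by registers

registers: 1 block
shared memory: 28 blocks
warps: 3 blocks
blocks: 24 blocks

Answer: 1 block, 20 active warps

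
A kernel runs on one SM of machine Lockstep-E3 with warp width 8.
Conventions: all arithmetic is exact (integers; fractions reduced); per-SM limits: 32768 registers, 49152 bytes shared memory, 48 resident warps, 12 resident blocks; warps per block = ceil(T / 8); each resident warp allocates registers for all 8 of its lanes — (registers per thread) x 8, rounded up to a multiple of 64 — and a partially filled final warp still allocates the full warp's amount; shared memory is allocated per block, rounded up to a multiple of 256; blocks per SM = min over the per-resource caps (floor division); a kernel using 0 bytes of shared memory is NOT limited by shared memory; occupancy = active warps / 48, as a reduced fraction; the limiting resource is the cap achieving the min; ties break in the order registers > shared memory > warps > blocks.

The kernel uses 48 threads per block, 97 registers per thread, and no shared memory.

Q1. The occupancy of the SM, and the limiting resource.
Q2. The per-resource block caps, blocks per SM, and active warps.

Answer: occupancy 3/4, limited by registers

registers: 6 blocks
shared memory: no limit (kernel uses none)
warps: 8 blocks
blocks: 12 blocks

Answer: 6 blocks, 36 active warps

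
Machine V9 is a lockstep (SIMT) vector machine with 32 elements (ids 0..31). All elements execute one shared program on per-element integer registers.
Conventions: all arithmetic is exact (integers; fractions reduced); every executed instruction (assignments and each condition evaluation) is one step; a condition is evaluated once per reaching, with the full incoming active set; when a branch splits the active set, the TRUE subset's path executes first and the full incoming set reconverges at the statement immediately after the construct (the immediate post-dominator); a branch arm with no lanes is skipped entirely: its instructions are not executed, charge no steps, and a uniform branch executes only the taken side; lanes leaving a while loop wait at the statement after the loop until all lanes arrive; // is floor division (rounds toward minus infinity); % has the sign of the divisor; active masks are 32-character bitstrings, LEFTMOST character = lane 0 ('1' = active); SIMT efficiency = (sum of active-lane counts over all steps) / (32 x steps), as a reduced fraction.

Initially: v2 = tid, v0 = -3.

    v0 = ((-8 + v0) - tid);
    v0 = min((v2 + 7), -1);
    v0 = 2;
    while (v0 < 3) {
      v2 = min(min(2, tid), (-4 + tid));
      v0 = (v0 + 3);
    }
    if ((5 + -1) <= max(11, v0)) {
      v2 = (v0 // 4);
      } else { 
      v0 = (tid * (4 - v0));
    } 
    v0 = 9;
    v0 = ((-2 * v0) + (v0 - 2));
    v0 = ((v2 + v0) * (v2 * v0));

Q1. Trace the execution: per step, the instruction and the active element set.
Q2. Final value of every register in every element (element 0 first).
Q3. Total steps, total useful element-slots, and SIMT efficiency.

step 0: v0 <- ((-8 + v0) - tid)      11111111111111111111111111111111
step 1: v0 <- min((v2 + 7), -1)      11111111111111111111111111111111
step 2: v0 <- 2                      11111111111111111111111111111111
step 3: eval (v0 < 3)                11111111111111111111111111111111
step 4: v2 <- min(min(2, tid), (-4 + tid)) 11111111111111111111111111111111
step 5: v0 <- (v0 + 3)               11111111111111111111111111111111
step 6: eval (v0 < 3)                11111111111111111111111111111111
step 7: eval ((5 + -1) <= max(11, v0)) 11111111111111111111111111111111
step 8: v2 <- (v0 // 4)              11111111111111111111111111111111
step 9: v0 <- 9                      11111111111111111111111111111111
step 10: v0 <- ((-2 * v0) + (v0 - 2)) 11111111111111111111111111111111
step 11: v0 <- ((v2 + v0) * (v2 * v0)) 11111111111111111111111111111111

Answer: 12 steps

v2: 1,1,1,1,1,1,1,1,1,1,1,1,1,1,1,1,1,1,1,1,1,1,1,1,1,1,1,1,1,1,1,1
v0: 110,110,110,110,110,110,110,110,110,110,110,110,110,110,110,110,110,110,110,110,110,110,110,110,110,110,110,110,110,110,110,110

steps = 12; useful = 384; efficiency = 384/384 = 1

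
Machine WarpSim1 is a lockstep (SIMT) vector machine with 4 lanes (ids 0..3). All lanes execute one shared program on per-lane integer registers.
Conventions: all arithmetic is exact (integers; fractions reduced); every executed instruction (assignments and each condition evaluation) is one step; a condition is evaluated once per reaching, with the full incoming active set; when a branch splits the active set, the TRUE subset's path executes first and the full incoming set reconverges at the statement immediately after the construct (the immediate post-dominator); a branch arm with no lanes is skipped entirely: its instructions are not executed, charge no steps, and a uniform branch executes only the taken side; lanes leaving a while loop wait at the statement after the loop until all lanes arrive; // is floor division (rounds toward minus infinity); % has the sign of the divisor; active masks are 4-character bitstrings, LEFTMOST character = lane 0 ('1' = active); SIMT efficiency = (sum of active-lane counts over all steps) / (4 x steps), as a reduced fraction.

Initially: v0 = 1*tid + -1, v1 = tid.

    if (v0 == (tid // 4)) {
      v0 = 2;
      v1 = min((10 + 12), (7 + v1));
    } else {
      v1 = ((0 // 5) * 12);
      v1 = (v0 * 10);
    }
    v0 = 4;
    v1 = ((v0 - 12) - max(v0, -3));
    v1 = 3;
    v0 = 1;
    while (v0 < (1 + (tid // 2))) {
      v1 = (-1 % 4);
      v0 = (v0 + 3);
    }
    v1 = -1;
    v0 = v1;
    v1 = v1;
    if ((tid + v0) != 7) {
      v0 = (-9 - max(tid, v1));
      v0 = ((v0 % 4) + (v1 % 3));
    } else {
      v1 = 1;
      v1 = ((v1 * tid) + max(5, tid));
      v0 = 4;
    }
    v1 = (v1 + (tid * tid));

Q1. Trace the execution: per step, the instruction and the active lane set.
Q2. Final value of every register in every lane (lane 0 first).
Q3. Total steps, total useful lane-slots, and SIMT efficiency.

step 0: eval (v0 == (tid // 4))      1111
step 1: v0 <- 2                      0100
step 2: v1 <- min((10 + 12), (7 + v1)) 0100
step 3: v1 <- ((0 // 5) * 12)        1011
step 4: v1 <- (v0 * 10)              1011
step 5: v0 <- 4                      1111
step 6: v1 <- ((v0 - 12) - max(v0, -3)) 1111
step 7: v1 <- 3                      1111
step 8: v0 <- 1                      1111
step 9: eval (v0 < (1 + (tid // 2))) 1111
step 10: v1 <- (-1 % 4)               0011
step 11: v0 <- (v0 + 3)               0011
step 12: eval (v0 < (1 + (tid // 2))) 0011
step 13: v1 <- -1                     1111
step 14: v0 <- v1                     1111
step 15: v1 <- v1                     1111
step 16: eval ((tid + v0) != 7)       1111
step 17: v0 <- (-9 - max(tid, v1))    1111
step 18: v0 <- ((v0 % 4) + (v1 % 3))  1111
step 19: v1 <- (v1 + (tid * tid))     1111

Answer: 20 steps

v0: 5,4,3,2
v1: -1,0,3,8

steps = 20; useful = 66; efficiency = 66/80 = 33/40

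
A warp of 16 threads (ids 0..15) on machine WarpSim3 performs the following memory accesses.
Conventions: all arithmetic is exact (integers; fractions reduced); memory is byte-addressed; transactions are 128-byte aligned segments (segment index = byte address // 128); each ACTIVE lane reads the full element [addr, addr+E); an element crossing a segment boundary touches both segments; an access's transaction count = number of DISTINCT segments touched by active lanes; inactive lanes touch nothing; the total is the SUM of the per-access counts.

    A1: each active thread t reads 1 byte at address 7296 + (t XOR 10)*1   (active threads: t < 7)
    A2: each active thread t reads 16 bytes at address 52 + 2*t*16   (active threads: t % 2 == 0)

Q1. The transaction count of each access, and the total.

A1: 1 transaction
A2: 5 transactions

Answer: 1,5; total 6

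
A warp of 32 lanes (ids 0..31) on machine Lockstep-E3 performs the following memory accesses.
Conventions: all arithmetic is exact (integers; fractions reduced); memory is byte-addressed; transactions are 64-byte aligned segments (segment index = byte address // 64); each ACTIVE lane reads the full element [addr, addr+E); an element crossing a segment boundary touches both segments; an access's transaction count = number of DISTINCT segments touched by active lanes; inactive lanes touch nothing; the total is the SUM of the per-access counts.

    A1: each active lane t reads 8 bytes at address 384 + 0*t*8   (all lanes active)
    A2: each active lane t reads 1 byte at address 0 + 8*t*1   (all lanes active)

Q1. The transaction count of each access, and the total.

A1: 1 transaction
A2: 4 transactions

Answer: 1,4; total 5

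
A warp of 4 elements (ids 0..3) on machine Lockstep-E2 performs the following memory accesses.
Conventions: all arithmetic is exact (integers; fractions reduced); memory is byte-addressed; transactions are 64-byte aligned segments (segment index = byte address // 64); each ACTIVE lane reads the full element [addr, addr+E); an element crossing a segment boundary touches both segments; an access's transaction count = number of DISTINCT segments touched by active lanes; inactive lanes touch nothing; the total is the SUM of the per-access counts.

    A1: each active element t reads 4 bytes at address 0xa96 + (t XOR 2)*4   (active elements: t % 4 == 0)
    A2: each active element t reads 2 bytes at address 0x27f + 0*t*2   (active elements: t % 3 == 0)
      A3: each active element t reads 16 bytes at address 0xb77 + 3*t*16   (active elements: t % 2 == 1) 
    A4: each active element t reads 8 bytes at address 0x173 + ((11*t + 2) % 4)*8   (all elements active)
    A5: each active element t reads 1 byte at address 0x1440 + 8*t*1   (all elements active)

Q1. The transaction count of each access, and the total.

A1: 1 transaction
A2: 2 transactions
A3: 2 transactions
A4: 2 transactions
A5: 1 transaction

Answer: 1,2,2,2,1; total 8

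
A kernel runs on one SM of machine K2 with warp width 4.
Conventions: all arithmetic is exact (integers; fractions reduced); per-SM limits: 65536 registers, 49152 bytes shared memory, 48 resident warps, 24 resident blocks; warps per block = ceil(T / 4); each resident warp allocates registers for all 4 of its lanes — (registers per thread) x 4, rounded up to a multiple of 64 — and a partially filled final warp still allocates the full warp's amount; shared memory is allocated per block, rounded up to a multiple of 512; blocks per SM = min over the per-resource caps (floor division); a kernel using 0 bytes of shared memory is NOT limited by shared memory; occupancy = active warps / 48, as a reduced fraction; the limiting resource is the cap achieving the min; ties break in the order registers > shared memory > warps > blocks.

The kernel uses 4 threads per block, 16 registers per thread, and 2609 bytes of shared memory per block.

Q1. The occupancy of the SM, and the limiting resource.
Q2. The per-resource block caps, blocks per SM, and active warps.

Answer: occupancy 1/3, limited by shared memory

registers: 1024 blocks
shared memory: 16 blocks
warps: 48 blocks
blocks: 24 blocks

Answer: 16 blocks, 16 active warps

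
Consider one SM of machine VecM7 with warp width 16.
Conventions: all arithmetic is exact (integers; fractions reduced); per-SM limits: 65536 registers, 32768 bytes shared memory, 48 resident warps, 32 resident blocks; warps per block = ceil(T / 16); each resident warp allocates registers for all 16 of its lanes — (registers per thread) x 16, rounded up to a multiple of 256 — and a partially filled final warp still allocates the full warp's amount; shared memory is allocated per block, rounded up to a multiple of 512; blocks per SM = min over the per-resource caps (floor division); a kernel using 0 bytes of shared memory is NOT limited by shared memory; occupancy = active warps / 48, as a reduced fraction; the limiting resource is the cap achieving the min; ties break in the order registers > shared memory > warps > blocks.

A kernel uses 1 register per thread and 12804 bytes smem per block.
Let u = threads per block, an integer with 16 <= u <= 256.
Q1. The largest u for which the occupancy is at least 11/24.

Answer: u = 256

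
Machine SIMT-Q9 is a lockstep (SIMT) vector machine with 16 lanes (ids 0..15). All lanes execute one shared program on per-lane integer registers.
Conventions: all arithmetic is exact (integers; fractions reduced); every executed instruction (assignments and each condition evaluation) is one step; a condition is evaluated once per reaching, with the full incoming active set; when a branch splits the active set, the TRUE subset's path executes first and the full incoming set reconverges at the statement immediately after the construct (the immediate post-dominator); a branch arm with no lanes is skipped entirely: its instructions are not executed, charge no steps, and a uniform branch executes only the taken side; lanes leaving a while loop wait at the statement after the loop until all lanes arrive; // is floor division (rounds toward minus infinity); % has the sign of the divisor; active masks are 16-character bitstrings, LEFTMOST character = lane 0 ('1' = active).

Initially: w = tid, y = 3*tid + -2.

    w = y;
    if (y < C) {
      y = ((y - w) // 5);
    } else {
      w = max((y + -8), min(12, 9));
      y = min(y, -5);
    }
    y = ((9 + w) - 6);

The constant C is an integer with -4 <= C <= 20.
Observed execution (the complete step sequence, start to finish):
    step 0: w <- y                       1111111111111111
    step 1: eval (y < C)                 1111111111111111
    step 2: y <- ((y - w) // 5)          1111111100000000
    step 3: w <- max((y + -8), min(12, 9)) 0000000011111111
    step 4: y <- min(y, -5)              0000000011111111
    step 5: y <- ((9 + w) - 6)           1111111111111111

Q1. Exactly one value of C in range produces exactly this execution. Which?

Answer: C = 20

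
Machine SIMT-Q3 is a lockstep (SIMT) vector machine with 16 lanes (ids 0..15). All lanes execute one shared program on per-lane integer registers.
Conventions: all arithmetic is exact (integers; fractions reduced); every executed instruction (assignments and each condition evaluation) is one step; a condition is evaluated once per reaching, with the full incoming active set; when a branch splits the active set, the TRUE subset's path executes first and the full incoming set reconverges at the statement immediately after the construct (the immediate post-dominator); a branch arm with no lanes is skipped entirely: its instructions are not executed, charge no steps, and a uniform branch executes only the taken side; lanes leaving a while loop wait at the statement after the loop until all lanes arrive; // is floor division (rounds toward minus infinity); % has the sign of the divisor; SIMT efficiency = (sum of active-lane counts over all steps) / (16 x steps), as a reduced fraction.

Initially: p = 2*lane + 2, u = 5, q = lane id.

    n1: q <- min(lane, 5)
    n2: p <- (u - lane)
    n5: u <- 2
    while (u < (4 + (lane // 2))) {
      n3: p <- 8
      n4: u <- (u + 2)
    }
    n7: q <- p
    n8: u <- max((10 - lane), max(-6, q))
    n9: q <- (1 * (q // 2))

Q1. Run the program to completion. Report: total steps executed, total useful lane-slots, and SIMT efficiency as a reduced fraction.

Answer: 22 steps, 256 useful, 8/11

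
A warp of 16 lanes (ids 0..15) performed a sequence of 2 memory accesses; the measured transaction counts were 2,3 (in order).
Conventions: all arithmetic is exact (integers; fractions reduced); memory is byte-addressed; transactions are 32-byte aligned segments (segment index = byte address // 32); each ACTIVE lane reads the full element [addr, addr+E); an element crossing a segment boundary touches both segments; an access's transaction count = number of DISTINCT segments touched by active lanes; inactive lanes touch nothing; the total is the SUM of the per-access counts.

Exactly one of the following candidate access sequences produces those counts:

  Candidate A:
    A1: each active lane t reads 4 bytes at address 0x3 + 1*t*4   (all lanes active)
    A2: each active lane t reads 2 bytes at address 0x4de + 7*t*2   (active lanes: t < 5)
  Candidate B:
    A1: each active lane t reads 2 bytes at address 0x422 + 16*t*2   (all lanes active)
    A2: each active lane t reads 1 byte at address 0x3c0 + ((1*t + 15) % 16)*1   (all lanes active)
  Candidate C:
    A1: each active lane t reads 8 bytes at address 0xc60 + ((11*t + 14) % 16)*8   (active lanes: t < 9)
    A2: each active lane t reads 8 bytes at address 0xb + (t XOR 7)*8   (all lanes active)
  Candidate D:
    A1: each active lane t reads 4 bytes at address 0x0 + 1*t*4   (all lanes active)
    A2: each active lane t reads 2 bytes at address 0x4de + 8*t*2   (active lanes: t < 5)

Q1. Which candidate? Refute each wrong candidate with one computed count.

A: A1 gives 3 transactions, not 2
B: A1 gives 16 transactions, not 2
C: A1 gives 4 transactions, not 2
D: all counts match (2,3)

Answer: D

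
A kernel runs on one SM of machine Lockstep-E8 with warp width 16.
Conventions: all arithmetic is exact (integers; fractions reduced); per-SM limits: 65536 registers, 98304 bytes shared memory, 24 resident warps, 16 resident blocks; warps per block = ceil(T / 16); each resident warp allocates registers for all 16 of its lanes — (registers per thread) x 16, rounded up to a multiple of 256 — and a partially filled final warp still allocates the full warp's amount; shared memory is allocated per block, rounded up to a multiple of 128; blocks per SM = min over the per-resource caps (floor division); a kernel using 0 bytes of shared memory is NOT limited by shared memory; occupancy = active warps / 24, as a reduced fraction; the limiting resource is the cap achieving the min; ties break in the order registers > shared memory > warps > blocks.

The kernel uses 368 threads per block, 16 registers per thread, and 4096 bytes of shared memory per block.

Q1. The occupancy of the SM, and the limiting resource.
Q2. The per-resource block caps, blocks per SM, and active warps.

Answer: occupancy 23/24, limited by warps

registers: 11 blocks
shared memory: 24 blocks
warps: 1 block
blocks: 16 blocks

Answer: 1 block, 23 active warps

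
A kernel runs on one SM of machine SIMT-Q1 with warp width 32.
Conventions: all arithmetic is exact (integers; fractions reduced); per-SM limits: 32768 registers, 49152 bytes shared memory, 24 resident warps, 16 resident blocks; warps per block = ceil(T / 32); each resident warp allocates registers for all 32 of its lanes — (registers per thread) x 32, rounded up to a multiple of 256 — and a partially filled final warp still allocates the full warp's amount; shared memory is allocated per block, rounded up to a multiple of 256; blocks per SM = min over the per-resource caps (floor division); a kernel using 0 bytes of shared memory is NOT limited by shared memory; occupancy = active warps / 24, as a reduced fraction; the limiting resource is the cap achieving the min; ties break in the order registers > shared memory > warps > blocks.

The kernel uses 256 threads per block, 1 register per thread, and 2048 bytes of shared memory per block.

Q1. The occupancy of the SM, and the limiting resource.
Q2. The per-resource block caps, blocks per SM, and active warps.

Answer: occupancy 1, limited by warps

registers: 16 blocks
shared memory: 24 blocks
warps: 3 blocks
blocks: 16 blocks

Answer: 3 blocks, 24 active warps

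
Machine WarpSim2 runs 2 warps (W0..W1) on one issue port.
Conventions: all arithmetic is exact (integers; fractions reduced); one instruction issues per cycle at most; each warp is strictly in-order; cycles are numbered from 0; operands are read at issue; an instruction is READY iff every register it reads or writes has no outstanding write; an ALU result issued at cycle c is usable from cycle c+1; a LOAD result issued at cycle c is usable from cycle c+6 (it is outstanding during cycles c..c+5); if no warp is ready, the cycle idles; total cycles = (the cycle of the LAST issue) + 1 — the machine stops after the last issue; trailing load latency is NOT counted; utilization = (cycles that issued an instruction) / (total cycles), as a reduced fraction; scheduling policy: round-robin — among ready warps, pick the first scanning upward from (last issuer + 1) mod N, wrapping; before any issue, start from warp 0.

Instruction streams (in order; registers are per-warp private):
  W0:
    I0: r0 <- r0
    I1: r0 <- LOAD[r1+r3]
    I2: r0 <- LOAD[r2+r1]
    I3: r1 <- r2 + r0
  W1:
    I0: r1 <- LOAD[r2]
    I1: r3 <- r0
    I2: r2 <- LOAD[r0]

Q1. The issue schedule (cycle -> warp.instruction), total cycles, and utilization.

cycle 0: W0.I0
cycle 1: W1.I0
cycle 2: W0.I1
cycle 3: W1.I1
cycle 4: W1.I2
cycle 5: idle
cycle 6: idle
cycle 7: idle
cycle 8: W0.I2
cycle 9: idle
cycle 10: idle
cycle 11: idle
cycle 12: idle
cycle 13: idle
cycle 14: W0.I3

Answer: 15 cycles, utilization 7/15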